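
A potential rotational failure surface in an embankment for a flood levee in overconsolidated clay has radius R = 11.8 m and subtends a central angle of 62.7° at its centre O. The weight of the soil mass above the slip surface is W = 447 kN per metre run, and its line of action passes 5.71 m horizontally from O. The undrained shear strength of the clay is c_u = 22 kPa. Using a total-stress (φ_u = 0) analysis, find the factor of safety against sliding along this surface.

Taking moments about the centre O, the resisting moment is provided by the undrained shear strength acting along the arc:
Arc length L_a = R·θ = 11.8·(62.7°·π/180) = 11.8·1.0943 = 12.91 m
M_R = c_u·L_a·R = 22·12.91·11.8 = 3352.2 kN·m/m
M_D = W·d = 447·5.71 = 2552.4 kN·m/m
FS = M_R / M_D = 3352.2 / 2552.4 = 1.313

FS = 1.31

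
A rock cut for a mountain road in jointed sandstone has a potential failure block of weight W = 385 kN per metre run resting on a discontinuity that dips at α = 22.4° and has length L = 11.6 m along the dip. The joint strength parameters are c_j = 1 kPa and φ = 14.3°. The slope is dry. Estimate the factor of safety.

Resolving the block weight along and normal to the plane and applying the Mohr–Coulomb strength on the joint:
N' = W cosα = 385·cos22.4° = 356.0 kN/m
Driving force T = W sinα = 385·sin22.4° = 146.7 kN/m
Resisting force R = c_j·L + N'·tanφ = 1·11.6 + 356.0·tan14.3° = 11.6 + 90.7 = 102.3 kN/m
FS = R / T = 102.3 / 146.7 = 0.697

FS = 0.70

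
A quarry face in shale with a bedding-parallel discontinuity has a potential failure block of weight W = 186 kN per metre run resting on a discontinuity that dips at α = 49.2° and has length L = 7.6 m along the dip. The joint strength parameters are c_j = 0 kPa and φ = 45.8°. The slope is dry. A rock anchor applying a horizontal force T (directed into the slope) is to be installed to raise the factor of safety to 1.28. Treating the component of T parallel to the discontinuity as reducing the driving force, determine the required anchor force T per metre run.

T = 34 kN/m

Resolving forces along and normal to the sliding plane, with the horizontal anchor force T adding T·sinα to the effective normal force and T·cosα acting up the plane against the driving force:
FS = [c_jL + (W cosα + T sinα) tanφ] / [W sinα − T cosα]
Without the anchor: N' = 121.5 kN/m, driving T_d = 140.8 kN/m, resisting R = 0·7.6 + 121.5·tan45.8° = 125.0 kN/m, FS = 0.89.
Setting FS = 1.28 and solving for T:
1.28·(140.8 − T cos49.2°) = 125.0 + T sin49.2°·tan45.8°
T·(sin49.2°·tan45.8° + 1.28·cos49.2°) = 1.28·140.8 − 125.0
T·(0.7570·1.0283 + 1.28·0.6534) = 180.2 − 125.0 = 55.2
T·1.6148 = 55.2
T = 34.2 kN/m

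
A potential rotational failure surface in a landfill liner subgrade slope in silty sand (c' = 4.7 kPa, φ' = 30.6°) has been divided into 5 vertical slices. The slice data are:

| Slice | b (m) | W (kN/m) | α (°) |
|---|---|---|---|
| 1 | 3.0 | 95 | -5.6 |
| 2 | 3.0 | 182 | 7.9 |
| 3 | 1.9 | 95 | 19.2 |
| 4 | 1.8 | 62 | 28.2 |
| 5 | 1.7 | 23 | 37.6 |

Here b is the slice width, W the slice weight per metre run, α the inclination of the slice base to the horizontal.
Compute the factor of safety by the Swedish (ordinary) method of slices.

Ordinary method of slices: FS = Σ[c'·Δl_i + (W_i cosα_i)·tanφ'] / Σ W_i sinα_i, with Δl_i = b_i / cosα_i.
Slice 1: Δl = 3.0/cos(-5.6°) = 3.014 m; N'_1 = 95·cos(-5.6°) = 94.5; c'Δl = 14.17; W sinα = -9.3
Slice 2: Δl = 3.0/cos7.9° = 3.029 m; N'_2 = 182·cos7.9° = 180.3; c'Δl = 14.24; W sinα = 25.0
Slice 3: Δl = 1.9/cos19.2° = 2.012 m; N'_3 = 95·cos19.2° = 89.7; c'Δl = 9.46; W sinα = 31.2
Slice 4: Δl = 1.8/cos28.2° = 2.042 m; N'_4 = 62·cos28.2° = 54.6; c'Δl = 9.60; W sinα = 29.3
Slice 5: Δl = 1.7/cos37.6° = 2.146 m; N'_5 = 23·cos37.6° = 18.2; c'Δl = 10.08; W sinα = 14.0
Σc'Δl = 57.5 kN/m; ΣN' = 437.4 kN/m; ΣW sinα = 90.3 kN/m
Resisting = 57.5 + 437.4·tan30.6° = 57.5 + 258.7 = 316.2 kN/m
FS = 316.2 / 90.3 = 3.501

FS = 3.50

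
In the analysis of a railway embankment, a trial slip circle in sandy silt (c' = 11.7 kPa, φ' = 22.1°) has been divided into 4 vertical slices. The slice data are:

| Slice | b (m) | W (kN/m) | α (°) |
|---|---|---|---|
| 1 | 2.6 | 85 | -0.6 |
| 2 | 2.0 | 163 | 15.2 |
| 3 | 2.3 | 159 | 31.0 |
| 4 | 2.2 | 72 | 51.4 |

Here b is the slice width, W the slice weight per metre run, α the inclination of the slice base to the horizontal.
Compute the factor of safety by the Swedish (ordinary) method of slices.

Ordinary method of slices: FS = Σ[c'·Δl_i + (W_i cosα_i)·tanφ'] / Σ W_i sinα_i, with Δl_i = b_i / cosα_i.
Slice 1: Δl = 2.6/cos(-0.6°) = 2.600 m; N'_1 = 85·cos(-0.6°) = 85.0; c'Δl = 30.42; W sinα = -0.9
Slice 2: Δl = 2.0/cos15.2° = 2.073 m; N'_2 = 163·cos15.2° = 157.3; c'Δl = 24.25; W sinα = 42.7
Slice 3: Δl = 2.3/cos31.0° = 2.683 m; N'_3 = 159·cos31.0° = 136.3; c'Δl = 31.39; W sinα = 81.9
Slice 4: Δl = 2.2/cos51.4° = 3.526 m; N'_4 = 72·cos51.4° = 44.9; c'Δl = 41.26; W sinα = 56.3
Σc'Δl = 127.3 kN/m; ΣN' = 423.5 kN/m; ΣW sinα = 180.0 kN/m
Resisting = 127.3 + 423.5·tan22.1° = 127.3 + 172.0 = 299.3 kN/m
FS = 299.3 / 180.0 = 1.663

FS = 1.66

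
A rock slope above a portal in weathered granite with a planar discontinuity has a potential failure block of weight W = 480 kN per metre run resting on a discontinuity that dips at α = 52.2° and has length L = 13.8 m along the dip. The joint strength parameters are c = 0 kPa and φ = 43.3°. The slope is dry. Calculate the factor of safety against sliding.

FS = 0.73

Resolving the block weight along and normal to the plane and applying the Mohr–Coulomb strength on the joint:
N' = W cosα = 480·cos52.2° = 294.2 kN/m
Driving force T = W sinα = 480·sin52.2° = 379.3 kN/m
Resisting force R = c·L + N'·tanφ = 0·13.8 + 294.2·tan43.3° = 0.0 + 277.2 = 277.2 kN/m
FS = R / T = 277.2 / 379.3 = 0.731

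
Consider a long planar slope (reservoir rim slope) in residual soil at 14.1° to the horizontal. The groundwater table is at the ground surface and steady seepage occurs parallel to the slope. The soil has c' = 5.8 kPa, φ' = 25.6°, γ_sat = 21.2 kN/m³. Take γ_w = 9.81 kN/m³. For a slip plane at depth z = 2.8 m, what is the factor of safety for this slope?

FS = 1.44

With seepage parallel to the slope and the water table at the surface, the effective normal stress on the slip plane uses the buoyant unit weight γ' = γ_sat − γ_w while the driving shear stress uses γ_sat:
FS = [c' + γ' z cos²β tanφ'] / [γ_sat z sinβ cosβ]
γ' = 21.2 − 9.81 = 11.39 kN/m³
Numerator = 5.8 + 11.39·2.8·cos²14.1°·tan25.6° = 5.8 + 11.39·2.8·0.9407·0.4791 = 20.173 kPa
Denominator = 21.2·2.8·sin14.1°·cos14.1° = 21.2·2.8·0.2436·0.9699 = 14.025 kPa
FS = 20.173 / 14.025 = 1.438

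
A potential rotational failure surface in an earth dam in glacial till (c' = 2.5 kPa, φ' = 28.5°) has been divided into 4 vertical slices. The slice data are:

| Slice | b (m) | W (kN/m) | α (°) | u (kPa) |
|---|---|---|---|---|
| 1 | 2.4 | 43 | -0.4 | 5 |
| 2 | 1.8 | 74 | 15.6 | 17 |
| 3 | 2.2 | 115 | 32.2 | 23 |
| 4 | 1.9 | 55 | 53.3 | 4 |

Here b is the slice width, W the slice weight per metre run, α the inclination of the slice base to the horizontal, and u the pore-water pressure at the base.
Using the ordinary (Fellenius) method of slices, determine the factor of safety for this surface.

Ordinary method of slices: FS = Σ[c'·Δl_i + (W_i cosα_i − u_i·Δl_i)·tanφ'] / Σ W_i sinα_i, with Δl_i = b_i / cosα_i.
Slice 1: Δl = 2.4/cos(-0.4°) = 2.400 m; N'_1 = 43·cos(-0.4°) − 5·2.400 = 31.0; c'Δl = 6.00; W sinα = -0.3
Slice 2: Δl = 1.8/cos15.6° = 1.869 m; N'_2 = 74·cos15.6° − 17·1.869 = 39.5; c'Δl = 4.67; W sinα = 19.9
Slice 3: Δl = 2.2/cos32.2° = 2.600 m; N'_3 = 115·cos32.2° − 23·2.600 = 37.5; c'Δl = 6.50; W sinα = 61.3
Slice 4: Δl = 1.9/cos53.3° = 3.179 m; N'_4 = 55·cos53.3° − 4·3.179 = 20.2; c'Δl = 7.95; W sinα = 44.1
Σc'Δl = 25.1 kN/m; ΣN' = 128.2 kN/m; ΣW sinα = 125.0 kN/m
Resisting = 25.1 + 128.2·tan28.5° = 25.1 + 69.6 = 94.7 kN/m
FS = 94.7 / 125.0 = 0.758

FS = 0.76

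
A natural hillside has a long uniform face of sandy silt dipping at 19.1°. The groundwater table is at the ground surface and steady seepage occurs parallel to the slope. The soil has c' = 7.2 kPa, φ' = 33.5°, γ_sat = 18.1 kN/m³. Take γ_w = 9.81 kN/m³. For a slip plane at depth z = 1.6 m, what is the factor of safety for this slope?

FS = 1.68

With seepage parallel to the slope and the water table at the surface, the effective normal stress on the slip plane uses the buoyant unit weight γ' = γ_sat − γ_w while the driving shear stress uses γ_sat:
FS = [c' + γ' z cos²β tanφ'] / [γ_sat z sinβ cosβ]
γ' = 18.1 − 9.81 = 8.29 kN/m³
Numerator = 7.2 + 8.29·1.6·cos²19.1°·tan33.5° = 7.2 + 8.29·1.6·0.8929·0.6619 = 15.039 kPa
Denominator = 18.1·1.6·sin19.1°·cos19.1° = 18.1·1.6·0.3272·0.9449 = 8.955 kPa
FS = 15.039 / 8.955 = 1.680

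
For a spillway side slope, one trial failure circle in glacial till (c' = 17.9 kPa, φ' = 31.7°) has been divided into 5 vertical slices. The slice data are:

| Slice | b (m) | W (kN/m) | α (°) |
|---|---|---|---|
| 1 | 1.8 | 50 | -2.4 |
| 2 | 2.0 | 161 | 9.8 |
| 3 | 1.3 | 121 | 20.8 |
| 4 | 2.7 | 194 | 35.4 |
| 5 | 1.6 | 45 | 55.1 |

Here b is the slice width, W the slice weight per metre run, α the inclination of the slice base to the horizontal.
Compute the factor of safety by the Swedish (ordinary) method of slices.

FS = 2.37

Ordinary method of slices: FS = Σ[c'·Δl_i + (W_i cosα_i)·tanφ'] / Σ W_i sinα_i, with Δl_i = b_i / cosα_i.
Slice 1: Δl = 1.8/cos(-2.4°) = 1.802 m; N'_1 = 50·cos(-2.4°) = 50.0; c'Δl = 32.25; W sinα = -2.1
Slice 2: Δl = 2.0/cos9.8° = 2.030 m; N'_2 = 161·cos9.8° = 158.7; c'Δl = 36.33; W sinα = 27.4
Slice 3: Δl = 1.3/cos20.8° = 1.391 m; N'_3 = 121·cos20.8° = 113.1; c'Δl = 24.89; W sinα = 43.0
Slice 4: Δl = 2.7/cos35.4° = 3.312 m; N'_4 = 194·cos35.4° = 158.1; c'Δl = 59.29; W sinα = 112.4
Slice 5: Δl = 1.6/cos55.1° = 2.796 m; N'_5 = 45·cos55.1° = 25.7; c'Δl = 50.06; W sinα = 36.9
Σc'Δl = 202.8 kN/m; ΣN' = 505.6 kN/m; ΣW sinα = 217.6 kN/m
Resisting = 202.8 + 505.6·tan31.7° = 202.8 + 312.3 = 515.1 kN/m
FS = 515.1 / 217.6 = 2.367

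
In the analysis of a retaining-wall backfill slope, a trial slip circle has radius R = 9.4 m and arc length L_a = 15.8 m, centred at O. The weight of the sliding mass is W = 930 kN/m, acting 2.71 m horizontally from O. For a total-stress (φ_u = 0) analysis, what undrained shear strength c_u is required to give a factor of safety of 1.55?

FS = c_u·L_a·R / (W·d), so c_u = FS·W·d / (L_a·R).
c_u = 1.55·930·2.71 / (15.80·9.4) = 3906.5 / 148.52 = 26.30 kPa

c_u = 26.3 kPa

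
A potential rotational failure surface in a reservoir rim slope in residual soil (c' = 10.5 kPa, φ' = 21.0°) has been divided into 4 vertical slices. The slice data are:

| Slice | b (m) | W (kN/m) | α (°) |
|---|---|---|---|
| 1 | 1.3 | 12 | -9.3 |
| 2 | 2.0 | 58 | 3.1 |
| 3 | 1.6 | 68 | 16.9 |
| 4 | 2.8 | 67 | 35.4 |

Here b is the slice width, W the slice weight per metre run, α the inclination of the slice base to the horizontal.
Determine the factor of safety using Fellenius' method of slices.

Ordinary method of slices: FS = Σ[c'·Δl_i + (W_i cosα_i)·tanφ'] / Σ W_i sinα_i, with Δl_i = b_i / cosα_i.
Slice 1: Δl = 1.3/cos(-9.3°) = 1.317 m; N'_1 = 12·cos(-9.3°) = 11.8; c'Δl = 13.83; W sinα = -1.9
Slice 2: Δl = 2.0/cos3.1° = 2.003 m; N'_2 = 58·cos3.1° = 57.9; c'Δl = 21.03; W sinα = 3.1
Slice 3: Δl = 1.6/cos16.9° = 1.672 m; N'_3 = 68·cos16.9° = 65.1; c'Δl = 17.56; W sinα = 19.8
Slice 4: Δl = 2.8/cos35.4° = 3.435 m; N'_4 = 67·cos35.4° = 54.6; c'Δl = 36.07; W sinα = 38.8
Σc'Δl = 88.5 kN/m; ΣN' = 189.4 kN/m; ΣW sinα = 59.8 kN/m
Resisting = 88.5 + 189.4·tan21.0° = 88.5 + 72.7 = 161.2 kN/m
FS = 161.2 / 59.8 = 2.697

FS = 2.70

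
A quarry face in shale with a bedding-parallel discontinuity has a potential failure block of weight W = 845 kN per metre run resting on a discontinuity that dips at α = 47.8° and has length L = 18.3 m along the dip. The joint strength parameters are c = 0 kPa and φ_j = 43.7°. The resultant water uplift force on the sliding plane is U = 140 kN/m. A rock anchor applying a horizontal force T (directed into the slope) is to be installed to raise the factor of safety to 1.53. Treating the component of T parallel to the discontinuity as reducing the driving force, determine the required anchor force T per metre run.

Resolving forces along and normal to the sliding plane, with the horizontal anchor force T adding T·sinα to the effective normal force and T·cosα acting up the plane against the driving force:
FS = [cL + (W cosα − U + T sinα) tanφ_j] / [W sinα − T cosα]
Without the anchor: N' = 427.6 kN/m, driving T_d = 626.0 kN/m, resisting R = 0·18.3 + 427.6·tan43.7° = 408.6 kN/m, FS = 0.65.
Setting FS = 1.53 and solving for T:
1.53·(626.0 − T cos47.8°) = 408.6 + T sin47.8°·tan43.7°
T·(sin47.8°·tan43.7° + 1.53·cos47.8°) = 1.53·626.0 − 408.6
T·(0.7408·0.9556 + 1.53·0.6717) = 957.7 − 408.6 = 549.1
T·1.7357 = 549.1
T = 316.4 kN/m

T = 316 kN/m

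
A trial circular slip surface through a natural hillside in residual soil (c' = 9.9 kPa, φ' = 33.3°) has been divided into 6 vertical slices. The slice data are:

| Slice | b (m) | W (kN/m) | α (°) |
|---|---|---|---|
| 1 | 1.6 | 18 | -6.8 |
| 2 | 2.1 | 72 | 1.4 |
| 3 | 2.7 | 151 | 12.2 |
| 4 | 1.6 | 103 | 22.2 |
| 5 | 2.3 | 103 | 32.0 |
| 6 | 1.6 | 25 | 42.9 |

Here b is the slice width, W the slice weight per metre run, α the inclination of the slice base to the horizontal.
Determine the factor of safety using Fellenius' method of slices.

FS = 2.94

Ordinary method of slices: FS = Σ[c'·Δl_i + (W_i cosα_i)·tanφ'] / Σ W_i sinα_i, with Δl_i = b_i / cosα_i.
Slice 1: Δl = 1.6/cos(-6.8°) = 1.611 m; N'_1 = 18·cos(-6.8°) = 17.9; c'Δl = 15.95; W sinα = -2.1
Slice 2: Δl = 2.1/cos1.4° = 2.101 m; N'_2 = 72·cos1.4° = 72.0; c'Δl = 20.80; W sinα = 1.8
Slice 3: Δl = 2.7/cos12.2° = 2.762 m; N'_3 = 151·cos12.2° = 147.6; c'Δl = 27.35; W sinα = 31.9
Slice 4: Δl = 1.6/cos22.2° = 1.728 m; N'_4 = 103·cos22.2° = 95.4; c'Δl = 17.11; W sinα = 38.9
Slice 5: Δl = 2.3/cos32.0° = 2.712 m; N'_5 = 103·cos32.0° = 87.3; c'Δl = 26.85; W sinα = 54.6
Slice 6: Δl = 1.6/cos42.9° = 2.184 m; N'_6 = 25·cos42.9° = 18.3; c'Δl = 21.62; W sinα = 17.0
Σc'Δl = 129.7 kN/m; ΣN' = 438.5 kN/m; ΣW sinα = 142.1 kN/m
Resisting = 129.7 + 438.5·tan33.3° = 129.7 + 288.0 = 417.7 kN/m
FS = 417.7 / 142.1 = 2.940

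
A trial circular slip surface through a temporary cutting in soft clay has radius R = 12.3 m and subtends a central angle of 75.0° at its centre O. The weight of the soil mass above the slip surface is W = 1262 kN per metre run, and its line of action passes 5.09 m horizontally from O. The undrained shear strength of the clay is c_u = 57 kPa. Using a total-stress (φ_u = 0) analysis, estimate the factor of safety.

Taking moments about the centre O, the resisting moment is provided by the undrained shear strength acting along the arc:
Arc length L_a = R·θ = 12.3·(75.0°·π/180) = 12.3·1.3090 = 16.10 m
M_R = c_u·L_a·R = 57·16.10·12.3 = 11288.2 kN·m/m
M_D = W·d = 1262·5.09 = 6423.6 kN·m/m
FS = M_R / M_D = 11288.2 / 6423.6 = 1.757

FS = 1.76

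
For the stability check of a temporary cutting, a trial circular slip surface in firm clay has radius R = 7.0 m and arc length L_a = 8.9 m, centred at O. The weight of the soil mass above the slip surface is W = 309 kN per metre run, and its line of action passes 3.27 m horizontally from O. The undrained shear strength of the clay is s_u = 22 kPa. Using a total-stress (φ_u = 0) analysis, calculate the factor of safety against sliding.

FS = 1.36

Taking moments about the centre O, the resisting moment is provided by the undrained shear strength acting along the arc:
M_R = s_u·L_a·R = 22·8.90·7.0 = 1370.6 kN·m/m
M_D = W·d = 309·3.27 = 1010.4 kN·m/m
FS = M_R / M_D = 1370.6 / 1010.4 = 1.356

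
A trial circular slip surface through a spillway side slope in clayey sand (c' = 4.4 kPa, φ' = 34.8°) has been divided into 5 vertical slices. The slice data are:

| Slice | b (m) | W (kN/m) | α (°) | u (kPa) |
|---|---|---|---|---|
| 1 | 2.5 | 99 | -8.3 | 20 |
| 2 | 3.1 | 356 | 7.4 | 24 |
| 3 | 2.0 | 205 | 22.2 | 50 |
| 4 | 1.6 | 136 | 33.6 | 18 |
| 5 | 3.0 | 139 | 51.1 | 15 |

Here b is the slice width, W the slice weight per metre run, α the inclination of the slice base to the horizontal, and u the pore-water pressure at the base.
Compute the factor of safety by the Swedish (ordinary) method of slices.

FS = 1.41

Ordinary method of slices: FS = Σ[c'·Δl_i + (W_i cosα_i − u_i·Δl_i)·tanφ'] / Σ W_i sinα_i, with Δl_i = b_i / cosα_i.
Slice 1: Δl = 2.5/cos(-8.3°) = 2.526 m; N'_1 = 99·cos(-8.3°) − 20·2.526 = 47.4; c'Δl = 11.12; W sinα = -14.3
Slice 2: Δl = 3.1/cos7.4° = 3.126 m; N'_2 = 356·cos7.4° − 24·3.126 = 278.0; c'Δl = 13.75; W sinα = 45.9
Slice 3: Δl = 2.0/cos22.2° = 2.160 m; N'_3 = 205·cos22.2° − 50·2.160 = 81.8; c'Δl = 9.50; W sinα = 77.5
Slice 4: Δl = 1.6/cos33.6° = 1.921 m; N'_4 = 136·cos33.6° − 18·1.921 = 78.7; c'Δl = 8.45; W sinα = 75.3
Slice 5: Δl = 3.0/cos51.1° = 4.777 m; N'_5 = 139·cos51.1° − 15·4.777 = 15.6; c'Δl = 21.02; W sinα = 108.2
Σc'Δl = 63.8 kN/m; ΣN' = 501.6 kN/m; ΣW sinα = 292.5 kN/m
Resisting = 63.8 + 501.6·tan34.8° = 63.8 + 348.6 = 412.4 kN/m
FS = 412.4 / 292.5 = 1.410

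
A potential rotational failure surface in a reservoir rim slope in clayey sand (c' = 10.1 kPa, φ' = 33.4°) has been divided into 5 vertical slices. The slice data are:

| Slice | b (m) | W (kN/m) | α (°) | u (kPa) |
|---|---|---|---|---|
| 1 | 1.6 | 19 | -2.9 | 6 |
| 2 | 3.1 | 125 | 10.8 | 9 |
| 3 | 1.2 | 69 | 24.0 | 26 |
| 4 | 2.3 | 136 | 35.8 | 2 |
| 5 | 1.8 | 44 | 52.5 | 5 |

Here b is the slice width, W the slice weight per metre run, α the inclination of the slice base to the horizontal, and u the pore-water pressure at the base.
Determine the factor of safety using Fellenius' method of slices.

Ordinary method of slices: FS = Σ[c'·Δl_i + (W_i cosα_i − u_i·Δl_i)·tanφ'] / Σ W_i sinα_i, with Δl_i = b_i / cosα_i.
Slice 1: Δl = 1.6/cos(-2.9°) = 1.602 m; N'_1 = 19·cos(-2.9°) − 6·1.602 = 9.4; c'Δl = 16.18; W sinα = -1.0
Slice 2: Δl = 3.1/cos10.8° = 3.156 m; N'_2 = 125·cos10.8° − 9·3.156 = 94.4; c'Δl = 31.87; W sinα = 23.4
Slice 3: Δl = 1.2/cos24.0° = 1.314 m; N'_3 = 69·cos24.0° − 26·1.314 = 28.9; c'Δl = 13.27; W sinα = 28.1
Slice 4: Δl = 2.3/cos35.8° = 2.836 m; N'_4 = 136·cos35.8° − 2·2.836 = 104.6; c'Δl = 28.64; W sinα = 79.6
Slice 5: Δl = 1.8/cos52.5° = 2.957 m; N'_5 = 44·cos52.5° − 5·2.957 = 12.0; c'Δl = 29.86; W sinα = 34.9
Σc'Δl = 119.8 kN/m; ΣN' = 249.3 kN/m; ΣW sinα = 165.0 kN/m
Resisting = 119.8 + 249.3·tan33.4° = 119.8 + 164.4 = 284.2 kN/m
FS = 284.2 / 165.0 = 1.722

FS = 1.72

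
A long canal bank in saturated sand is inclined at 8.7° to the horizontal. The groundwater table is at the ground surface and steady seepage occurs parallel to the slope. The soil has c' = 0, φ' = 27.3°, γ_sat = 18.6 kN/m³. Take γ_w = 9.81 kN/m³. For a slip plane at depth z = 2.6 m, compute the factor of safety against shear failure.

With seepage parallel to the slope and the water table at the surface, the effective normal stress on the slip plane uses the buoyant unit weight γ' = γ_sat − γ_w while the driving shear stress uses γ_sat:
FS = [c' + γ' z cos²β tanφ'] / [γ_sat z sinβ cosβ]
(For c' = 0 this reduces to FS = (γ'/γ_sat)·tanφ'/tanβ.)
γ' = 18.6 − 9.81 = 8.79 kN/m³
Numerator = 0.0 + 8.79·2.6·cos²8.7°·tan27.3° = 0.0 + 8.79·2.6·0.9771·0.5161 = 11.526 kPa
Denominator = 18.6·2.6·sin8.7°·cos8.7° = 18.6·2.6·0.1513·0.9885 = 7.231 kPa
FS = 11.526 / 7.231 = 1.594

FS = 1.59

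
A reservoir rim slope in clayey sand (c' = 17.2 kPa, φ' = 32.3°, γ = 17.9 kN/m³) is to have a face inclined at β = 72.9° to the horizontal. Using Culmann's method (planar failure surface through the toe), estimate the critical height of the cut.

Culmann's analysis gives the critical failure plane at α_cr = (β + φ')/2 = (72.9 + 32.3)/2 = 52.6°, and the critical height
H_c = (4c'/γ) · sinβ cosφ' / [1 − cos(β − φ')]
    = (4·17.2/17.9) · sin72.9°·cos32.3° / [1 − cos(40.6°)]
    = 3.844 · 0.9558·0.8453 / [1 − 0.7593]
    = 3.844 · 0.8079 / 0.2407
    = 12.90 m

H_c = 12.90 m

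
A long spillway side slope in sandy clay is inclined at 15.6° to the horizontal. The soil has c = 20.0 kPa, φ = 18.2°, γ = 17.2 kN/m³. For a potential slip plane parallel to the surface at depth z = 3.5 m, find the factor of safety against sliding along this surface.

FS = 2.46

For an infinite slope with a slip plane parallel to the surface (no pore pressure): FS = [c + γz cos²β tanφ] / [γz sinβ cosβ].
γz = 17.2·3.5 = 60.20 kN/m²
Numerator = 20.0 + 60.20·cos²15.6°·tan18.2° = 20.0 + 60.20·0.9277·0.3288 = 38.361 kPa
Denominator = 60.20·sin15.6°·cos15.6° = 60.20·0.2689·0.9632 = 15.593 kPa
FS = 38.361 / 15.593 = 2.460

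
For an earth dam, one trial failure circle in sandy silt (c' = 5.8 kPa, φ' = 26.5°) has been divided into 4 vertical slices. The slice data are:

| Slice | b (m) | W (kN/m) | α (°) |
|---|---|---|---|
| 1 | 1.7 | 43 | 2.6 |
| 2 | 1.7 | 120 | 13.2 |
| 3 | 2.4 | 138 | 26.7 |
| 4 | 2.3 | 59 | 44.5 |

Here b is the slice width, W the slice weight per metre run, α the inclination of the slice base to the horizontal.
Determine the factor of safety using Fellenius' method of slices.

Ordinary method of slices: FS = Σ[c'·Δl_i + (W_i cosα_i)·tanφ'] / Σ W_i sinα_i, with Δl_i = b_i / cosα_i.
Slice 1: Δl = 1.7/cos2.6° = 1.702 m; N'_1 = 43·cos2.6° = 43.0; c'Δl = 9.87; W sinα = 2.0
Slice 2: Δl = 1.7/cos13.2° = 1.746 m; N'_2 = 120·cos13.2° = 116.8; c'Δl = 10.13; W sinα = 27.4
Slice 3: Δl = 2.4/cos26.7° = 2.686 m; N'_3 = 138·cos26.7° = 123.3; c'Δl = 15.58; W sinα = 62.0
Slice 4: Δl = 2.3/cos44.5° = 3.225 m; N'_4 = 59·cos44.5° = 42.1; c'Δl = 18.70; W sinα = 41.4
Σc'Δl = 54.3 kN/m; ΣN' = 325.2 kN/m; ΣW sinα = 132.7 kN/m
Resisting = 54.3 + 325.2·tan26.5° = 54.3 + 162.1 = 216.4 kN/m
FS = 216.4 / 132.7 = 1.631

FS = 1.63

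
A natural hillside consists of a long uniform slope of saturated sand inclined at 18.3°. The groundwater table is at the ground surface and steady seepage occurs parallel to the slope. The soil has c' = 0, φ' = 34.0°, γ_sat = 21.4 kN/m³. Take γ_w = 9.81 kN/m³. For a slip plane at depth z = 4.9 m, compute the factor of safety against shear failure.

With seepage parallel to the slope and the water table at the surface, the effective normal stress on the slip plane uses the buoyant unit weight γ' = γ_sat − γ_w while the driving shear stress uses γ_sat:
FS = [c' + γ' z cos²β tanφ'] / [γ_sat z sinβ cosβ]
(For c' = 0 this reduces to FS = (γ'/γ_sat)·tanφ'/tanβ.)
γ' = 21.4 − 9.81 = 11.59 kN/m³
Numerator = 0.0 + 11.59·4.9·cos²18.3°·tan34.0° = 0.0 + 11.59·4.9·0.9014·0.6745 = 34.529 kPa
Denominator = 21.4·4.9·sin18.3°·cos18.3° = 21.4·4.9·0.3140·0.9494 = 31.260 kPa
FS = 34.529 / 31.260 = 1.105

FS = 1.10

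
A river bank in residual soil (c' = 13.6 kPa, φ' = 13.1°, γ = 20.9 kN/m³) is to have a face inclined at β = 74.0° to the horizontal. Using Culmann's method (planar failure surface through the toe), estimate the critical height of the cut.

Culmann's analysis gives the critical failure plane at α_cr = (β + φ')/2 = (74.0 + 13.1)/2 = 43.5°, and the critical height
H_c = (4c'/γ) · sinβ cosφ' / [1 − cos(β − φ')]
    = (4·13.6/20.9) · sin74.0°·cos13.1° / [1 − cos(60.9°)]
    = 2.603 · 0.9613·0.9740 / [1 − 0.4863]
    = 2.603 · 0.9362 / 0.5137
    = 4.74 m

H_c = 4.74 m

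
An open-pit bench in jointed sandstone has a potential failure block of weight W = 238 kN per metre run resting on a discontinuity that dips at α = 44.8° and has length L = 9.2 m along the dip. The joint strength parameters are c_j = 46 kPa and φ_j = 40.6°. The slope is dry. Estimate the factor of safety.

FS = 3.39

Resolving the block weight along and normal to the plane and applying the Mohr–Coulomb strength on the joint:
N' = W cosα = 238·cos44.8° = 168.9 kN/m
Driving force T = W sinα = 238·sin44.8° = 167.7 kN/m
Resisting force R = c_j·L + N'·tanφ_j = 46·9.2 + 168.9·tan40.6° = 423.2 + 144.7 = 567.9 kN/m
FS = R / T = 567.9 / 167.7 = 3.387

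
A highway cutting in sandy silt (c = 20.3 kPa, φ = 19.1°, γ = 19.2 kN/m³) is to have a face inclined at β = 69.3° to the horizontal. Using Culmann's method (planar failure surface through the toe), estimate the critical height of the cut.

H_c = 10.39 m

Culmann's analysis gives the critical failure plane at α_cr = (β + φ)/2 = (69.3 + 19.1)/2 = 44.2°, and the critical height
H_c = (4c/γ) · sinβ cosφ / [1 − cos(β − φ)]
    = (4·20.3/19.2) · sin69.3°·cos19.1° / [1 − cos(50.2°)]
    = 4.229 · 0.9354·0.9449 / [1 − 0.6401]
    = 4.229 · 0.8839 / 0.3599
    = 10.39 m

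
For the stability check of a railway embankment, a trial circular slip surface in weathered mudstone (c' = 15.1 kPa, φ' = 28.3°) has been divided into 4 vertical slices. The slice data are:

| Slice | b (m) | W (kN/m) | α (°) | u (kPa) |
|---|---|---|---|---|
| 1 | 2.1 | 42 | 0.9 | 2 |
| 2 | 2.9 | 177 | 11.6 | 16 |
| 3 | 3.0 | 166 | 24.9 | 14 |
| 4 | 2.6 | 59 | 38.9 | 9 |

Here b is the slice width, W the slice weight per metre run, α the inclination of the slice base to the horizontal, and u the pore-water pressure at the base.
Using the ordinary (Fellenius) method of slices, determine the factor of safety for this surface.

FS = 2.30

Ordinary method of slices: FS = Σ[c'·Δl_i + (W_i cosα_i − u_i·Δl_i)·tanφ'] / Σ W_i sinα_i, with Δl_i = b_i / cosα_i.
Slice 1: Δl = 2.1/cos0.9° = 2.100 m; N'_1 = 42·cos0.9° − 2·2.100 = 37.8; c'Δl = 31.71; W sinα = 0.7
Slice 2: Δl = 2.9/cos11.6° = 2.960 m; N'_2 = 177·cos11.6° − 16·2.960 = 126.0; c'Δl = 44.70; W sinα = 35.6
Slice 3: Δl = 3.0/cos24.9° = 3.307 m; N'_3 = 166·cos24.9° − 14·3.307 = 104.3; c'Δl = 49.94; W sinα = 69.9
Slice 4: Δl = 2.6/cos38.9° = 3.341 m; N'_4 = 59·cos38.9° − 9·3.341 = 15.8; c'Δl = 50.45; W sinα = 37.0
Σc'Δl = 176.8 kN/m; ΣN' = 283.9 kN/m; ΣW sinα = 143.2 kN/m
Resisting = 176.8 + 283.9·tan28.3° = 176.8 + 152.9 = 329.7 kN/m
FS = 329.7 / 143.2 = 2.302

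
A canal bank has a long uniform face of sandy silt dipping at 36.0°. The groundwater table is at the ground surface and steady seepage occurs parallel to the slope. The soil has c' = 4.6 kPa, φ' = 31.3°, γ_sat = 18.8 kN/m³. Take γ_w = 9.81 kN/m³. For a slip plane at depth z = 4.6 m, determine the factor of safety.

FS = 0.51

With seepage parallel to the slope and the water table at the surface, the effective normal stress on the slip plane uses the buoyant unit weight γ' = γ_sat − γ_w while the driving shear stress uses γ_sat:
FS = [c' + γ' z cos²β tanφ'] / [γ_sat z sinβ cosβ]
γ' = 18.8 − 9.81 = 8.99 kN/m³
Numerator = 4.6 + 8.99·4.6·cos²36.0°·tan31.3° = 4.6 + 8.99·4.6·0.6545·0.6080 = 21.057 kPa
Denominator = 18.8·4.6·sin36.0°·cos36.0° = 18.8·4.6·0.5878·0.8090 = 41.124 kPa
FS = 21.057 / 41.124 = 0.512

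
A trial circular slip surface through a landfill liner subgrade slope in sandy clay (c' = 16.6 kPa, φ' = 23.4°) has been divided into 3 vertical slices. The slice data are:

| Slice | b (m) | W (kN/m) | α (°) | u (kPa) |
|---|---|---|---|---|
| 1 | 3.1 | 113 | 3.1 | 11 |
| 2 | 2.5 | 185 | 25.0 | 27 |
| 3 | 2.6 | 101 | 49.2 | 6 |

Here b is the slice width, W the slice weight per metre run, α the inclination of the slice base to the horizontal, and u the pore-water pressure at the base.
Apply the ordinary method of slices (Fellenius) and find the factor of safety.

Ordinary method of slices: FS = Σ[c'·Δl_i + (W_i cosα_i − u_i·Δl_i)·tanφ'] / Σ W_i sinα_i, with Δl_i = b_i / cosα_i.
Slice 1: Δl = 3.1/cos3.1° = 3.105 m; N'_1 = 113·cos3.1° − 11·3.105 = 78.7; c'Δl = 51.54; W sinα = 6.1
Slice 2: Δl = 2.5/cos25.0° = 2.758 m; N'_2 = 185·cos25.0° − 27·2.758 = 93.2; c'Δl = 45.79; W sinα = 78.2
Slice 3: Δl = 2.6/cos49.2° = 3.979 m; N'_3 = 101·cos49.2° − 6·3.979 = 42.1; c'Δl = 66.05; W sinα = 76.5
Σc'Δl = 163.4 kN/m; ΣN' = 214.0 kN/m; ΣW sinα = 160.8 kN/m
Resisting = 163.4 + 214.0·tan23.4° = 163.4 + 92.6 = 256.0 kN/m
FS = 256.0 / 160.8 = 1.592

FS = 1.59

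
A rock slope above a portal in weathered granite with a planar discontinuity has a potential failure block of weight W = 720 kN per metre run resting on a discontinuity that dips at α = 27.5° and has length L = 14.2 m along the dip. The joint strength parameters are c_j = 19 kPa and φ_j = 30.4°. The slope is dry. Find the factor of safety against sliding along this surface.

FS = 1.94

Resolving the block weight along and normal to the plane and applying the Mohr–Coulomb strength on the joint:
N' = W cosα = 720·cos27.5° = 638.6 kN/m
Driving force T = W sinα = 720·sin27.5° = 332.5 kN/m
Resisting force R = c_j·L + N'·tanφ_j = 19·14.2 + 638.6·tan30.4° = 269.8 + 374.7 = 644.5 kN/m
FS = R / T = 644.5 / 332.5 = 1.939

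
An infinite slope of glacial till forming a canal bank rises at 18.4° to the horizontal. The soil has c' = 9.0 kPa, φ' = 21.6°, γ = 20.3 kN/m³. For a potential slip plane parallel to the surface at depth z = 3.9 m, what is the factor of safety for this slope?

FS = 1.57

For an infinite slope with a slip plane parallel to the surface (no pore pressure): FS = [c' + γz cos²β tanφ'] / [γz sinβ cosβ].
γz = 20.3·3.9 = 79.17 kN/m²
Numerator = 9.0 + 79.17·cos²18.4°·tan21.6° = 9.0 + 79.17·0.9004·0.3959 = 37.223 kPa
Denominator = 79.17·sin18.4°·cos18.4° = 79.17·0.3156·0.9489 = 23.712 kPa
FS = 37.223 / 23.712 = 1.570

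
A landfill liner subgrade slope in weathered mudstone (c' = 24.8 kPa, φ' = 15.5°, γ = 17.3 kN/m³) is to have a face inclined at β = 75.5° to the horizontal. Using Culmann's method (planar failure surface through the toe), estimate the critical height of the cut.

Culmann's analysis gives the critical failure plane at α_cr = (β + φ')/2 = (75.5 + 15.5)/2 = 45.5°, and the critical height
H_c = (4c'/γ) · sinβ cosφ' / [1 − cos(β − φ')]
    = (4·24.8/17.3) · sin75.5°·cos15.5° / [1 − cos(60.0°)]
    = 5.734 · 0.9681·0.9636 / [1 − 0.5000]
    = 5.734 · 0.9329 / 0.5000
    = 10.70 m

H_c = 10.70 m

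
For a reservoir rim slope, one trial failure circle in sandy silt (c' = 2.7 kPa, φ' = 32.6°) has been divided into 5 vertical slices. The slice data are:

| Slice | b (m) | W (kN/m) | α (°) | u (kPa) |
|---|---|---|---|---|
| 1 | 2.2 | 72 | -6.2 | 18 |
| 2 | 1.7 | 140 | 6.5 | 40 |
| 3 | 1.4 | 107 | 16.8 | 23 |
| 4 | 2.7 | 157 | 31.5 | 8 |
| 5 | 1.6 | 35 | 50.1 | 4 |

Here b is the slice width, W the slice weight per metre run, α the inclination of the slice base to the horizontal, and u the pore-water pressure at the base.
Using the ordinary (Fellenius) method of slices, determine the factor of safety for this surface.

Ordinary method of slices: FS = Σ[c'·Δl_i + (W_i cosα_i − u_i·Δl_i)·tanφ'] / Σ W_i sinα_i, with Δl_i = b_i / cosα_i.
Slice 1: Δl = 2.2/cos(-6.2°) = 2.213 m; N'_1 = 72·cos(-6.2°) − 18·2.213 = 31.7; c'Δl = 5.97; W sinα = -7.8
Slice 2: Δl = 1.7/cos6.5° = 1.711 m; N'_2 = 140·cos6.5° − 40·1.711 = 70.7; c'Δl = 4.62; W sinα = 15.8
Slice 3: Δl = 1.4/cos16.8° = 1.462 m; N'_3 = 107·cos16.8° − 23·1.462 = 68.8; c'Δl = 3.95; W sinα = 30.9
Slice 4: Δl = 2.7/cos31.5° = 3.167 m; N'_4 = 157·cos31.5° − 8·3.167 = 108.5; c'Δl = 8.55; W sinα = 82.0
Slice 5: Δl = 1.6/cos50.1° = 2.494 m; N'_5 = 35·cos50.1° − 4·2.494 = 12.5; c'Δl = 6.73; W sinα = 26.9
Σc'Δl = 29.8 kN/m; ΣN' = 292.2 kN/m; ΣW sinα = 147.9 kN/m
Resisting = 29.8 + 292.2·tan32.6° = 29.8 + 186.9 = 216.7 kN/m
FS = 216.7 / 147.9 = 1.465

FS = 1.47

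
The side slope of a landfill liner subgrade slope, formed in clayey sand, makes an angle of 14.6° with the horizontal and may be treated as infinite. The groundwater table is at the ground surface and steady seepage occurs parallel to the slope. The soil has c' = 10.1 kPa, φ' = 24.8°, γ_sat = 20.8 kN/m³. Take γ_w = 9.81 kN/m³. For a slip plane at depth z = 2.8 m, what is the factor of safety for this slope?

With seepage parallel to the slope and the water table at the surface, the effective normal stress on the slip plane uses the buoyant unit weight γ' = γ_sat − γ_w while the driving shear stress uses γ_sat:
FS = [c' + γ' z cos²β tanφ'] / [γ_sat z sinβ cosβ]
γ' = 20.8 − 9.81 = 10.99 kN/m³
Numerator = 10.1 + 10.99·2.8·cos²14.6°·tan24.8° = 10.1 + 10.99·2.8·0.9365·0.4621 = 23.415 kPa
Denominator = 20.8·2.8·sin14.6°·cos14.6° = 20.8·2.8·0.2521·0.9677 = 14.206 kPa
FS = 23.415 / 14.206 = 1.648

FS = 1.65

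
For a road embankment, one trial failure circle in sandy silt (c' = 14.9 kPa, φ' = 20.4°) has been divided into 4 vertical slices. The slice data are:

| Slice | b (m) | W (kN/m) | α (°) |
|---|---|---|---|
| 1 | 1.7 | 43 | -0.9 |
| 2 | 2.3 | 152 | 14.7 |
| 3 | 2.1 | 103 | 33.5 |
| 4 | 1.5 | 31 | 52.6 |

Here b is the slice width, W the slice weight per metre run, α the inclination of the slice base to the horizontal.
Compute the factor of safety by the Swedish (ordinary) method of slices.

FS = 2.05

Ordinary method of slices: FS = Σ[c'·Δl_i + (W_i cosα_i)·tanφ'] / Σ W_i sinα_i, with Δl_i = b_i / cosα_i.
Slice 1: Δl = 1.7/cos(-0.9°) = 1.700 m; N'_1 = 43·cos(-0.9°) = 43.0; c'Δl = 25.33; W sinα = -0.7
Slice 2: Δl = 2.3/cos14.7° = 2.378 m; N'_2 = 152·cos14.7° = 147.0; c'Δl = 35.43; W sinα = 38.6
Slice 3: Δl = 2.1/cos33.5° = 2.518 m; N'_3 = 103·cos33.5° = 85.9; c'Δl = 37.52; W sinα = 56.8
Slice 4: Δl = 1.5/cos52.6° = 2.470 m; N'_4 = 31·cos52.6° = 18.8; c'Δl = 36.80; W sinα = 24.6
Σc'Δl = 135.1 kN/m; ΣN' = 294.7 kN/m; ΣW sinα = 119.4 kN/m
Resisting = 135.1 + 294.7·tan20.4° = 135.1 + 109.6 = 244.7 kN/m
FS = 244.7 / 119.4 = 2.050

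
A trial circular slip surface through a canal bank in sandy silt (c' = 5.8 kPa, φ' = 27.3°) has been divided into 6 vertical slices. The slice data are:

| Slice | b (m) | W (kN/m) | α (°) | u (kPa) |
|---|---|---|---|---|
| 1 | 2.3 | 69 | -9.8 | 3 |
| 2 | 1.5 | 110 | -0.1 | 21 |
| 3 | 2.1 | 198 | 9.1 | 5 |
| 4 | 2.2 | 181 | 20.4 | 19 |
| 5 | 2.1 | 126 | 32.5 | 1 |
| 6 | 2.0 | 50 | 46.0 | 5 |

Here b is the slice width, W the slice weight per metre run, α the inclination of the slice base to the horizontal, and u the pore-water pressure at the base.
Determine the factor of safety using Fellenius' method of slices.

Ordinary method of slices: FS = Σ[c'·Δl_i + (W_i cosα_i − u_i·Δl_i)·tanφ'] / Σ W_i sinα_i, with Δl_i = b_i / cosα_i.
Slice 1: Δl = 2.3/cos(-9.8°) = 2.334 m; N'_1 = 69·cos(-9.8°) − 3·2.334 = 61.0; c'Δl = 13.54; W sinα = -11.7
Slice 2: Δl = 1.5/cos(-0.1°) = 1.500 m; N'_2 = 110·cos(-0.1°) − 21·1.500 = 78.5; c'Δl = 8.70; W sinα = -0.2
Slice 3: Δl = 2.1/cos9.1° = 2.127 m; N'_3 = 198·cos9.1° − 5·2.127 = 184.9; c'Δl = 12.34; W sinα = 31.3
Slice 4: Δl = 2.2/cos20.4° = 2.347 m; N'_4 = 181·cos20.4° − 19·2.347 = 125.1; c'Δl = 13.61; W sinα = 63.1
Slice 5: Δl = 2.1/cos32.5° = 2.490 m; N'_5 = 126·cos32.5° − 1·2.490 = 103.8; c'Δl = 14.44; W sinα = 67.7
Slice 6: Δl = 2.0/cos46.0° = 2.879 m; N'_6 = 50·cos46.0° − 5·2.879 = 20.3; c'Δl = 16.70; W sinα = 36.0
Σc'Δl = 79.3 kN/m; ΣN' = 573.5 kN/m; ΣW sinα = 186.1 kN/m
Resisting = 79.3 + 573.5·tan27.3° = 79.3 + 296.0 = 375.3 kN/m
FS = 375.3 / 186.1 = 2.017

FS = 2.02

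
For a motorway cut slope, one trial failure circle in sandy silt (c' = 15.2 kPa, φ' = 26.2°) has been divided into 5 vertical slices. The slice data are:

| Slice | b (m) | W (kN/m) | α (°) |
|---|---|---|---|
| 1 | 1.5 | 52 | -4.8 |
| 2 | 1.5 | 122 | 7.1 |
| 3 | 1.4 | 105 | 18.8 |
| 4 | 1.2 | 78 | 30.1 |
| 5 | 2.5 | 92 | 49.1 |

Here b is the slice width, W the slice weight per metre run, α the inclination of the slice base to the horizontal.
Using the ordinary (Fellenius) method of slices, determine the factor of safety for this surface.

FS = 2.25

Ordinary method of slices: FS = Σ[c'·Δl_i + (W_i cosα_i)·tanφ'] / Σ W_i sinα_i, with Δl_i = b_i / cosα_i.
Slice 1: Δl = 1.5/cos(-4.8°) = 1.505 m; N'_1 = 52·cos(-4.8°) = 51.8; c'Δl = 22.88; W sinα = -4.4
Slice 2: Δl = 1.5/cos7.1° = 1.512 m; N'_2 = 122·cos7.1° = 121.1; c'Δl = 22.98; W sinα = 15.1
Slice 3: Δl = 1.4/cos18.8° = 1.479 m; N'_3 = 105·cos18.8° = 99.4; c'Δl = 22.48; W sinα = 33.8
Slice 4: Δl = 1.2/cos30.1° = 1.387 m; N'_4 = 78·cos30.1° = 67.5; c'Δl = 21.08; W sinα = 39.1
Slice 5: Δl = 2.5/cos49.1° = 3.818 m; N'_5 = 92·cos49.1° = 60.2; c'Δl = 58.04; W sinα = 69.5
Σc'Δl = 147.5 kN/m; ΣN' = 400.0 kN/m; ΣW sinα = 153.2 kN/m
Resisting = 147.5 + 400.0·tan26.2° = 147.5 + 196.8 = 344.3 kN/m
FS = 344.3 / 153.2 = 2.247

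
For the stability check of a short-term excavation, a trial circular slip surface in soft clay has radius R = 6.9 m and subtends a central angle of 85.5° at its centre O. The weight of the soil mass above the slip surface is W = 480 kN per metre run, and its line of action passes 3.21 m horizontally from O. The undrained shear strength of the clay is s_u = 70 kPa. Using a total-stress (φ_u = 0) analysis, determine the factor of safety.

Taking moments about the centre O, the resisting moment is provided by the undrained shear strength acting along the arc:
Arc length L_a = R·θ = 6.9·(85.5°·π/180) = 6.9·1.4923 = 10.30 m
M_R = s_u·L_a·R = 70·10.30·6.9 = 4973.2 kN·m/m
M_D = W·d = 480·3.21 = 1540.8 kN·m/m
FS = M_R / M_D = 4973.2 / 1540.8 = 3.228

FS = 3.23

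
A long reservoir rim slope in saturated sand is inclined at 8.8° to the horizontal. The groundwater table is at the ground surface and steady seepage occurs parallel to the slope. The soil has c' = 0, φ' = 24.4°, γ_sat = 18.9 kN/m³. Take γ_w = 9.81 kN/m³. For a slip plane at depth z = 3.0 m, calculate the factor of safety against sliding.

FS = 1.41

With seepage parallel to the slope and the water table at the surface, the effective normal stress on the slip plane uses the buoyant unit weight γ' = γ_sat − γ_w while the driving shear stress uses γ_sat:
FS = [c' + γ' z cos²β tanφ'] / [γ_sat z sinβ cosβ]
(For c' = 0 this reduces to FS = (γ'/γ_sat)·tanφ'/tanβ.)
γ' = 18.9 − 9.81 = 9.09 kN/m³
Numerator = 0.0 + 9.09·3.0·cos²8.8°·tan24.4° = 0.0 + 9.09·3.0·0.9766·0.4536 = 12.081 kPa
Denominator = 18.9·3.0·sin8.8°·cos8.8° = 18.9·3.0·0.1530·0.9882 = 8.572 kPa
FS = 12.081 / 8.572 = 1.409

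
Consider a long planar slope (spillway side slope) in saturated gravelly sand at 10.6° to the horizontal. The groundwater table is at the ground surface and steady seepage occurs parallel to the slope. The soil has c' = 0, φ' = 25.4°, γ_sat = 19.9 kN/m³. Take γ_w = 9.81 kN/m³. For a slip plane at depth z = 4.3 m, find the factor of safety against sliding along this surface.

FS = 1.29

With seepage parallel to the slope and the water table at the surface, the effective normal stress on the slip plane uses the buoyant unit weight γ' = γ_sat − γ_w while the driving shear stress uses γ_sat:
FS = [c' + γ' z cos²β tanφ'] / [γ_sat z sinβ cosβ]
(For c' = 0 this reduces to FS = (γ'/γ_sat)·tanφ'/tanβ.)
γ' = 19.9 − 9.81 = 10.09 kN/m³
Numerator = 0.0 + 10.09·4.3·cos²10.6°·tan25.4° = 0.0 + 10.09·4.3·0.9662·0.4748 = 19.905 kPa
Denominator = 19.9·4.3·sin10.6°·cos10.6° = 19.9·4.3·0.1840·0.9829 = 15.472 kPa
FS = 19.905 / 15.472 = 1.286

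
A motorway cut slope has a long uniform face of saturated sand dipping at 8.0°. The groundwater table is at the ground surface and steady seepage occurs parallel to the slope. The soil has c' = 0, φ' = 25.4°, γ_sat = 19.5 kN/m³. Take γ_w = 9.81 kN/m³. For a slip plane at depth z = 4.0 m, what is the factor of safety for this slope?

FS = 1.68

With seepage parallel to the slope and the water table at the surface, the effective normal stress on the slip plane uses the buoyant unit weight γ' = γ_sat − γ_w while the driving shear stress uses γ_sat:
FS = [c' + γ' z cos²β tanφ'] / [γ_sat z sinβ cosβ]
(For c' = 0 this reduces to FS = (γ'/γ_sat)·tanφ'/tanβ.)
γ' = 19.5 − 9.81 = 9.69 kN/m³
Numerator = 0.0 + 9.69·4.0·cos²8.0°·tan25.4° = 0.0 + 9.69·4.0·0.9806·0.4748 = 18.048 kPa
Denominator = 19.5·4.0·sin8.0°·cos8.0° = 19.5·4.0·0.1392·0.9903 = 10.750 kPa
FS = 18.048 / 10.750 = 1.679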